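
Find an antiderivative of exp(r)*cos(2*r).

2*exp(r)*sin(2*r)/5 + exp(r)*cos(2*r)/5 + C

Let I denote the integral. Integrate by parts with u = cos(2*r), dv = exp(r) dr, so v = exp(r): I = exp(r)*cos(2*r) + 2·∫ exp(r)*sin(2*r) dr.
Apply parts again with u = sin(2*r), dv = exp(r) dr: ∫ exp(r)*sin(2*r) dr = exp(r)*sin(2*r) − 2·I. Substituting back brings back I: I = 2*exp(r)*sin(2*r) + exp(r)*cos(2*r) − 4·I.
Solving for I: (1 + 4)·I equals the remaining terms, so I = (1/5)·(2*exp(r)*sin(2*r) + exp(r)*cos(2*r)).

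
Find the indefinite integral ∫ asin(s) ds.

Use integration by parts with u = arcsin(s), dv = ds.
Then du = 1/sqrt(-s**2 + 1) ds.

s*asin(s) + sqrt(-s**2 + 1) + C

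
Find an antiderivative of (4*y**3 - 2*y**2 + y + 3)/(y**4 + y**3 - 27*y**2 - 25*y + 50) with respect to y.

Factor the denominator: (y - 5)*(y - 1)*(y + 2)*(y + 5).
Partial-fraction decomposition: 46/(15*(y + 5)) - 13/(21*(y + 2)) - 1/(12*(y - 1)) + 229/(140*(y - 5)).
Integrate each term: A/(y−a) contributes A·log|y−a|.

229*log(y - 5)/140 - log(y - 1)/12 - 13*log(y + 2)/21 + 46*log(y + 5)/15 + C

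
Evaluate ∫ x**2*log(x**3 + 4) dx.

x**3*log(x**3 + 4)/3 - x**3/3 + 4*log(x**3 + 4)/3 + C

Let u = x**3 + 4, so du = (3*x**2) dx.
The integral becomes (1/3)·∫ log(u) du; integrate by parts with u′=log(u), dv′=du.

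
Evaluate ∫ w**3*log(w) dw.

Use integration by parts with u = log(w), dv = w**3 dw.
Then du = 1/w dw and v = w**4/4.

w**4*log(w)/4 - w**4/16 + C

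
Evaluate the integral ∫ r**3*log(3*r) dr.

Use integration by parts with u = log(3*r), dv = r**3 dr.
Then du = 1/r dr and v = r**4/4.

r**4*(log(r) + log(3))/4 - r**4/16 + C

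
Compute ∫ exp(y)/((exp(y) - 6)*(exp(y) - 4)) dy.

Let u = e^y, du = e^y dy.
The integral becomes ∫ du/((u-4)(u-6)); decompose into partial fractions.

log(exp(y) - 6)/2 - log(exp(y) - 4)/2 + C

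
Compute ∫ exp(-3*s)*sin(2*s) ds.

Let I denote the integral. Integrate by parts with u = sin(2*s), dv = exp(-3*s) ds, so v = -exp(-3*s)/3: I = -exp(-3*s)*sin(2*s)/3 + (2/3)·∫ exp(-3*s)*cos(2*s) ds.
Apply parts again with u = cos(2*s), dv = exp(-3*s) ds: ∫ exp(-3*s)*cos(2*s) ds = -exp(-3*s)*cos(2*s)/3 − (2/3)·I. Substituting back brings back I: I = -exp(-3*s)*sin(2*s)/3 - 2*exp(-3*s)*cos(2*s)/9 − (4/9)·I.
Solving for I: (1 + 4/9)·I equals the remaining terms, so I = (9/13)·(-exp(-3*s)*sin(2*s)/3 - 2*exp(-3*s)*cos(2*s)/9).

-3*exp(-3*s)*sin(2*s)/13 - 2*exp(-3*s)*cos(2*s)/13 + C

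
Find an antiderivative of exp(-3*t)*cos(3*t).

Let I denote the integral. Integrate by parts with u = cos(3*t), dv = exp(-3*t) dt, so v = -exp(-3*t)/3: I = -exp(-3*t)*cos(3*t)/3 − ∫ exp(-3*t)*sin(3*t) dt.
Apply parts again with u = sin(3*t), dv = exp(-3*t) dt: ∫ exp(-3*t)*sin(3*t) dt = -exp(-3*t)*sin(3*t)/3 + I. Substituting back brings back I: I = exp(-3*t)*sin(3*t)/3 - exp(-3*t)*cos(3*t)/3 − I.
Solving for I: (1 + 1)·I equals the remaining terms, so I = (1/2)·(exp(-3*t)*sin(3*t)/3 - exp(-3*t)*cos(3*t)/3).

exp(-3*t)*sin(3*t)/6 - exp(-3*t)*cos(3*t)/6 + C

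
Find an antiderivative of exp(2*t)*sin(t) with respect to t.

2*exp(2*t)*sin(t)/5 - exp(2*t)*cos(t)/5 + C

Let I denote the integral. Integrate by parts with u = sin(t), dv = exp(2*t) dt, so v = exp(2*t)/2: I = exp(2*t)*sin(t)/2 − (1/2)·∫ exp(2*t)*cos(t) dt.
Apply parts again with u = cos(t), dv = exp(2*t) dt: ∫ exp(2*t)*cos(t) dt = exp(2*t)*cos(t)/2 + (1/2)·I. Substituting back brings back I: I = exp(2*t)*sin(t)/2 - exp(2*t)*cos(t)/4 − (1/4)·I.
Solving for I: (1 + 1/4)·I equals the remaining terms, so I = (4/5)·(exp(2*t)*sin(t)/2 - exp(2*t)*cos(t)/4).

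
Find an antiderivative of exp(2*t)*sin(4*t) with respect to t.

exp(2*t)*sin(4*t)/10 - exp(2*t)*cos(4*t)/5 + C

Let I denote the integral. Integrate by parts with u = sin(4*t), dv = exp(2*t) dt, so v = exp(2*t)/2: I = exp(2*t)*sin(4*t)/2 − 2·∫ exp(2*t)*cos(4*t) dt.
Apply parts again with u = cos(4*t), dv = exp(2*t) dt: ∫ exp(2*t)*cos(4*t) dt = exp(2*t)*cos(4*t)/2 + 2·I. Substituting back brings back I: I = exp(2*t)*sin(4*t)/2 - exp(2*t)*cos(4*t) − 4·I.
Solving for I: (1 + 4)·I equals the remaining terms, so I = (1/5)·(exp(2*t)*sin(4*t)/2 - exp(2*t)*cos(4*t)).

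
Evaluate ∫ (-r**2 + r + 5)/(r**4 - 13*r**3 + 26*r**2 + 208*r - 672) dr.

-37*log(r - 7)/33 + 5*log(r - 6)/4 - 7*log(r - 4)/48 + 3*log(r + 4)/176 + C

Factor the denominator: (r - 7)*(r - 6)*(r - 4)*(r + 4).
Partial-fraction decomposition: 3/(176*(r + 4)) - 7/(48*(r - 4)) + 5/(4*(r - 6)) - 37/(33*(r - 7)).
Integrate each term: A/(r−a) contributes A·log|r−a|.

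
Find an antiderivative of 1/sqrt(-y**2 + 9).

asin(y/3) + C

Substitute y = 3·sin(θ), so dy = 3·cos(θ) dθ and the radical becomes sqrt(-y**2 + 9) = 3·cos(θ) by the Pythagorean identity.
Integrate the resulting trig expression in θ, then back-substitute θ = asin(y/3), sin(θ) = y/3, cos(θ) = sqrt(-y**2 + 9)/3 (absorbing any constant into C).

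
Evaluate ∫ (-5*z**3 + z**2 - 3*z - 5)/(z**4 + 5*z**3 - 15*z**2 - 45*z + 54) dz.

Factor the denominator: (z - 3)*(z - 1)*(z + 3)*(z + 6).
Partial-fraction decomposition: -1129/(189*(z + 6)) + 37/(18*(z + 3)) + 3/(14*(z - 1)) - 35/(27*(z - 3)).
Integrate each term: A/(z−a) contributes A·log|z−a|.

-35*log(z - 3)/27 + 3*log(z - 1)/14 + 37*log(z + 3)/18 - 1129*log(z + 6)/189 + C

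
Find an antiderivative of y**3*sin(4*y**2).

-y**2*cos(4*y**2)/8 + sin(4*y**2)/32 + C

Let u = y², du = 2y dy; rewrite as (1/2)∫ u^1·sin(4u) du.
Now integrate by parts 1 time.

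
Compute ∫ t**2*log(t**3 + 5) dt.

t**3*log(t**3 + 5)/3 - t**3/3 + 5*log(t**3 + 5)/3 + C

Let u = t**3 + 5, so du = (3*t**2) dt.
The integral becomes (1/3)·∫ log(u) du; integrate by parts with u′=log(u), dv′=du.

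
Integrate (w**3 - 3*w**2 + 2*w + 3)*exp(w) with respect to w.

Use integration by parts with u = w**3 - 3*w**2 + 2*w + 3, dv = exp(w) dw, so v = exp(w).
Apply parts 3 times (tabular method): alternate signs, differentiate u down to 0, integrate dv up.

(w**3 - 6*w**2 + 14*w - 11)*exp(w) + C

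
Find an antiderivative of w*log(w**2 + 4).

Let u = w**2 + 4, so du = (2*w) dw.
The integral becomes (1/2)·∫ log(u) du; integrate by parts with u′=log(u), dv′=du.

w**2*log(w**2 + 4)/2 - w**2/2 + 2*log(w**2 + 4) + C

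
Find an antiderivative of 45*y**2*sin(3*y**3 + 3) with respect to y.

Let u = 3*y**3 + 3, so du = (9*y**2) dy.
Rewriting, the integral becomes 5·∫ sin(u) du = 5·-cos(u).
Substituting back, u = 3*y**3 + 3.

-5*cos(3*y**3 + 3) + C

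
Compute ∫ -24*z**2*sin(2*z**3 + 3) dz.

Let u = 2*z**3 + 3, so du = (6*z**2) dz.
Rewriting, the integral becomes -4·∫ sin(u) du = -4·-cos(u).
Substituting back, u = 2*z**3 + 3.

4*cos(2*z**3 + 3) + C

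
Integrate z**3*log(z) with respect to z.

Use integration by parts with u = log(z), dv = z**3 dz.
Then du = 1/z dz and v = z**4/4.

z**4*log(z)/4 - z**4/16 + C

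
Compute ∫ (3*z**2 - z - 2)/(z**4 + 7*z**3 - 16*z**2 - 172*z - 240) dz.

Factor the denominator: (z - 5)*(z + 2)*(z + 4)*(z + 6).
Partial-fraction decomposition: -14/(11*(z + 6)) + 25/(18*(z + 4)) - 3/(14*(z + 2)) + 68/(693*(z - 5)).
Integrate each term: A/(z−a) contributes A·log|z−a|.

68*log(z - 5)/693 - 3*log(z + 2)/14 + 25*log(z + 4)/18 - 14*log(z + 6)/11 + C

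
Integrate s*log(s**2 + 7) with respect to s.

s**2*log(s**2 + 7)/2 - s**2/2 + 7*log(s**2 + 7)/2 + C

Let u = s**2 + 7, so du = (2*s) ds.
The integral becomes (1/2)·∫ log(u) du; integrate by parts with u′=log(u), dv′=du.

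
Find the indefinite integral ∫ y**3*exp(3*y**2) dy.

(3*y**2 - 1)*exp(3*y**2)/18 + C

Let u = y², du = 2y dy; rewrite as (1/2)∫ u^1·exp(3u) du.
Now integrate by parts 1 time.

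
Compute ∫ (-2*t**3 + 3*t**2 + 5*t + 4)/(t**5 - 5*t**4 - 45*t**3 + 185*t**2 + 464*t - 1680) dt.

Factor the denominator: (t - 7)*(t - 4)*(t - 3)*(t + 4)*(t + 5).
Partial-fraction decomposition: 19/(54*(t + 5)) - 20/(77*(t + 4)) - 1/(28*(t - 3)) + 7/(27*(t - 4)) - 125/(396*(t - 7)).
Integrate each term: A/(t−a) contributes A·log|t−a|.

-125*log(t - 7)/396 + 7*log(t - 4)/27 - log(t - 3)/28 - 20*log(t + 4)/77 + 19*log(t + 5)/54 + C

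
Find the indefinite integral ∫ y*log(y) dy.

y**2*log(y)/2 - y**2/4 + C

Use integration by parts with u = log(y), dv = y dy.
Then du = 1/y dy and v = y**2/2.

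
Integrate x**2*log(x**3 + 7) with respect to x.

x**3*log(x**3 + 7)/3 - x**3/3 + 7*log(x**3 + 7)/3 + C

Let u = x**3 + 7, so du = (3*x**2) dx.
The integral becomes (1/3)·∫ log(u) du; integrate by parts with u′=log(u), dv′=du.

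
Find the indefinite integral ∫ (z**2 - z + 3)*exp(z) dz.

Use integration by parts with u = z**2 - z + 3, dv = exp(z) dz, so v = exp(z).
Apply parts 2 times (tabular method): alternate signs, differentiate u down to 0, integrate dv up.

(z**2 - 3*z + 6)*exp(z) + C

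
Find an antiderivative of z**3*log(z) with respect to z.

z**4*log(z)/4 - z**4/16 + C

Use integration by parts with u = log(z), dv = z**3 dz.
Then du = 1/z dz and v = z**4/4.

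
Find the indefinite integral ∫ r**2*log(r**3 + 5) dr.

Let u = r**3 + 5, so du = (3*r**2) dr.
The integral becomes (1/3)·∫ log(u) du; integrate by parts with u′=log(u), dv′=du.

r**3*log(r**3 + 5)/3 - r**3/3 + 5*log(r**3 + 5)/3 + C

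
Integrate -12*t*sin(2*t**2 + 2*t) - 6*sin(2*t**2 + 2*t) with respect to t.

Let u = 2*t**2 + 2*t, so du = (4*t + 2) dt.
Rewriting, the integral becomes -3·∫ sin(u) du = -3·-cos(u).
Substituting back, u = 2*t**2 + 2*t.

3*cos(2*t**2 + 2*t) + C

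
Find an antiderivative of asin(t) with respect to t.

Use integration by parts with u = arcsin(t), dv = dt.
Then du = 1/sqrt(-t**2 + 1) dt.

t*asin(t) + sqrt(-t**2 + 1) + C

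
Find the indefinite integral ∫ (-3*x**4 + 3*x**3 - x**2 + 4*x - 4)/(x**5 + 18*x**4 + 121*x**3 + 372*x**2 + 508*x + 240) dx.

Factor the denominator: (x + 1)*(x + 2)*(x + 4)*(x + 5)*(x + 6).
Partial-fraction decomposition: -115/(x + 6) + 2299/(12*(x + 5)) - 83/(x + 4) + 11/(3*(x + 2)) - 1/(4*(x + 1)).
Integrate each term: A/(x−a) contributes A·log|x−a|.

-log(x + 1)/4 + 11*log(x + 2)/3 - 83*log(x + 4) + 2299*log(x + 5)/12 - 115*log(x + 6) + C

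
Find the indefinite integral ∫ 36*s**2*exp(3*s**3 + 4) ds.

Let u = 3*s**3 + 4, so du = (9*s**2) ds.
Rewriting, the integral becomes 4·∫ e^u du = 4·e^u.
Substituting back, u = 3*s**3 + 4.

4*exp(3*s**3 + 4) + C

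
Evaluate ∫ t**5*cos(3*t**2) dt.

t**4*sin(3*t**2)/6 + t**2*cos(3*t**2)/9 - sin(3*t**2)/27 + C

Let u = t², du = 2t dt; rewrite as (1/2)∫ u^2·cos(3u) du.
Now integrate by parts 2 times.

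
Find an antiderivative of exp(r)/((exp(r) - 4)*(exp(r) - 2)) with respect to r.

log(exp(r) - 4)/2 - log(exp(r) - 2)/2 + C

Let u = e^r, du = e^r dr.
The integral becomes ∫ du/((u-2)(u-4)); decompose into partial fractions.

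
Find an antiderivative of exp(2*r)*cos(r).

exp(2*r)*sin(r)/5 + 2*exp(2*r)*cos(r)/5 + C

Let I denote the integral. Integrate by parts with u = cos(r), dv = exp(2*r) dr, so v = exp(2*r)/2: I = exp(2*r)*cos(r)/2 + (1/2)·∫ exp(2*r)*sin(r) dr.
Apply parts again with u = sin(r), dv = exp(2*r) dr: ∫ exp(2*r)*sin(r) dr = exp(2*r)*sin(r)/2 − (1/2)·I. Substituting back brings back I: I = exp(2*r)*sin(r)/4 + exp(2*r)*cos(r)/2 − (1/4)·I.
Solving for I: (1 + 1/4)·I equals the remaining terms, so I = (4/5)·(exp(2*r)*sin(r)/4 + exp(2*r)*cos(r)/2).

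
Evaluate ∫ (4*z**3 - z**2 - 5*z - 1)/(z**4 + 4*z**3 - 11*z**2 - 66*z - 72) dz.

Factor the denominator: (z - 4)*(z + 2)*(z + 3)**2.
Partial-fraction decomposition: -61/(49*(z + 3)) - 103/(7*(z + 3)**2) + 9/(2*(z + 2)) + 73/(98*(z - 4)).
Integrate each term; A/(z−a) gives A·log|z−a|; A/(z−a)² gives −A/(z−a).

73*log(z - 4)/98 + 9*log(z + 2)/2 - 61*log(z + 3)/49 + 103/(7*z + 21) + C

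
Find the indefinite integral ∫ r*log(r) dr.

Use integration by parts with u = log(r), dv = r dr.
Then du = 1/r dr and v = r**2/2.

r**2*log(r)/2 - r**2/4 + C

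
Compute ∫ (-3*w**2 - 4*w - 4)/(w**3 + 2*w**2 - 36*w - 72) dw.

-17*log(w - 6)/12 + log(w + 2)/4 - 11*log(w + 6)/6 + C

Factor the denominator: (w - 6)*(w + 2)*(w + 6).
Partial-fraction decomposition: -11/(6*(w + 6)) + 1/(4*(w + 2)) - 17/(12*(w - 6)).
Integrate each term: A/(w−a) contributes A·log|w−a|.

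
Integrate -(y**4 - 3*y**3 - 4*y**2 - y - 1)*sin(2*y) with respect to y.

y**4*cos(2*y)/2 - y**3*sin(2*y) - 3*y**3*cos(2*y)/2 + 9*y**2*sin(2*y)/4 - 7*y**2*cos(2*y)/2 + 7*y*sin(2*y)/2 + 7*y*cos(2*y)/4 - 7*sin(2*y)/8 + 5*cos(2*y)/4 + C

Use integration by parts with u = y**4 - 3*y**3 - 4*y**2 - y - 1, dv = -sin(2*y) dy, so v = cos(2*y)/2.
Apply parts 4 times (tabular method): alternate signs, differentiate u down to 0, integrate dv up.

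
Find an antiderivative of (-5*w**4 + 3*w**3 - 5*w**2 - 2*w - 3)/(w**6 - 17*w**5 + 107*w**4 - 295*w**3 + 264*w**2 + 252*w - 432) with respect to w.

Factor the denominator: (w - 6)*(w - 4)*(w - 3)**2*(w - 2)*(w + 1).
Partial-fraction decomposition: 1/(120*(w + 1)) - 83/(24*(w - 2)) - 1045/(24*(w - 3)) - 63/(2*(w - 3)**2) + 1179/(20*(w - 4)) - 287/(24*(w - 6)).
Integrate each term; A/(w−a) gives A·log|w−a|; A/(w−a)² gives −A/(w−a).

-287*log(w - 6)/24 + 1179*log(w - 4)/20 - 1045*log(w - 3)/24 - 83*log(w - 2)/24 + log(w + 1)/120 + 63/(2*w - 6) + C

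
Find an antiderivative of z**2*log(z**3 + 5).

Let u = z**3 + 5, so du = (3*z**2) dz.
The integral becomes (1/3)·∫ log(u) du; integrate by parts with u′=log(u), dv′=du.

z**3*log(z**3 + 5)/3 - z**3/3 + 5*log(z**3 + 5)/3 + C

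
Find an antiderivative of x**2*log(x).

x**3*log(x)/3 - x**3/9 + C

Use integration by parts with u = log(x), dv = x**2 dx.
Then du = 1/x dx and v = x**3/3.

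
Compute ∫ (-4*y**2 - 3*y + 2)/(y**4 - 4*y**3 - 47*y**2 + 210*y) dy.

log(y)/105 - 80*log(y - 6)/39 + 113*log(y - 5)/60 + 173*log(y + 7)/1092 + C

Factor the denominator: y*(y - 6)*(y - 5)*(y + 7).
Partial-fraction decomposition: 173/(1092*(y + 7)) + 113/(60*(y - 5)) - 80/(39*(y - 6)) + 1/(105*y).
Integrate each term: A/(y−a) contributes A·log|y−a|.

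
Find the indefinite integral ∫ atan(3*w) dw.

Use integration by parts with u = arctan(3*w), dv = dw.
Then du = 3/(9*w**2 + 1) dw.

w*atan(3*w) - log(9*w**2 + 1)/6 + C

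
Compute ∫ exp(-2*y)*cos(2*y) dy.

Let I denote the integral. Integrate by parts with u = cos(2*y), dv = exp(-2*y) dy, so v = -exp(-2*y)/2: I = -exp(-2*y)*cos(2*y)/2 − ∫ exp(-2*y)*sin(2*y) dy.
Apply parts again with u = sin(2*y), dv = exp(-2*y) dy: ∫ exp(-2*y)*sin(2*y) dy = -exp(-2*y)*sin(2*y)/2 + I. Substituting back brings back I: I = exp(-2*y)*sin(2*y)/2 - exp(-2*y)*cos(2*y)/2 − I.
Solving for I: (1 + 1)·I equals the remaining terms, so I = (1/2)·(exp(-2*y)*sin(2*y)/2 - exp(-2*y)*cos(2*y)/2).

exp(-2*y)*sin(2*y)/4 - exp(-2*y)*cos(2*y)/4 + C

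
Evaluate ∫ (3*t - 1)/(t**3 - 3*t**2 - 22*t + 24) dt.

17*log(t - 6)/50 - 2*log(t - 1)/25 - 13*log(t + 4)/50 + C

Factor the denominator: (t - 6)*(t - 1)*(t + 4).
Partial-fraction decomposition: -13/(50*(t + 4)) - 2/(25*(t - 1)) + 17/(50*(t - 6)).
Integrate each term: A/(t−a) contributes A·log|t−a|.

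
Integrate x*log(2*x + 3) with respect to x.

Use integration by parts with u = log(2*x + 3), dv = x dx.
Then du = 2/(2*x + 3) dx and v = x**2/2.

x**2*log(2*x + 3)/2 - x**2/4 + 3*x/4 - 9*log(2*x + 3)/8 + C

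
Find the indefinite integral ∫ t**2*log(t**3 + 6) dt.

Let u = t**3 + 6, so du = (3*t**2) dt.
The integral becomes (1/3)·∫ log(u) du; integrate by parts with u′=log(u), dv′=du.

t**3*log(t**3 + 6)/3 - t**3/3 + 2*log(t**3 + 6) + C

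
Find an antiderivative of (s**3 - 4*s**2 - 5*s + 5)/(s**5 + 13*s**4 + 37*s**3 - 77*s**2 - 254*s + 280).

-13*log(s - 2)/378 + log(s - 1)/80 - 103*log(s + 4)/90 + 65*log(s + 5)/28 - 499*log(s + 7)/432 + C

Factor the denominator: (s - 2)*(s - 1)*(s + 4)*(s + 5)*(s + 7).
Partial-fraction decomposition: -499/(432*(s + 7)) + 65/(28*(s + 5)) - 103/(90*(s + 4)) + 1/(80*(s - 1)) - 13/(378*(s - 2)).
Integrate each term: A/(s−a) contributes A·log|s−a|.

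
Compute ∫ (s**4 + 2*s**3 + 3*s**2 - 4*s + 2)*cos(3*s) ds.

s**4*sin(3*s)/3 + 2*s**3*sin(3*s)/3 + 4*s**3*cos(3*s)/9 + 5*s**2*sin(3*s)/9 + 2*s**2*cos(3*s)/3 - 16*s*sin(3*s)/9 + 10*s*cos(3*s)/27 + 44*sin(3*s)/81 - 16*cos(3*s)/27 + C

Use integration by parts with u = s**4 + 2*s**3 + 3*s**2 - 4*s + 2, dv = cos(3*s) ds, so v = sin(3*s)/3.
Apply parts 4 times (tabular method): alternate signs, differentiate u down to 0, integrate dv up.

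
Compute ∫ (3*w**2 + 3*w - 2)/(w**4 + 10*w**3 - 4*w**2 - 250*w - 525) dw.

Factor the denominator: (w - 5)*(w + 3)*(w + 5)*(w + 7).
Partial-fraction decomposition: -31/(24*(w + 7)) + 29/(20*(w + 5)) - 1/(4*(w + 3)) + 11/(120*(w - 5)).
Integrate each term: A/(w−a) contributes A·log|w−a|.

11*log(w - 5)/120 - log(w + 3)/4 + 29*log(w + 5)/20 - 31*log(w + 7)/24 + C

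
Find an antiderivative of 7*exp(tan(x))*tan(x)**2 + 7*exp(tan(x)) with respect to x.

7*exp(tan(x)) + C

Let u = tan(x), so du = (tan(x)**2 + 1) dx.
Rewriting, the integral becomes 7·∫ e^u du = 7·e^u.
Substituting back, u = tan(x).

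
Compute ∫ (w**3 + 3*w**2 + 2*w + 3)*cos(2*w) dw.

w**3*sin(2*w)/2 + 3*w**2*sin(2*w)/2 + 3*w**2*cos(2*w)/4 + w*sin(2*w)/4 + 3*w*cos(2*w)/2 + 3*sin(2*w)/4 + cos(2*w)/8 + C

Use integration by parts with u = w**3 + 3*w**2 + 2*w + 3, dv = cos(2*w) dw, so v = sin(2*w)/2.
Apply parts 3 times (tabular method): alternate signs, differentiate u down to 0, integrate dv up.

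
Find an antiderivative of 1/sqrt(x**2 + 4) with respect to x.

Substitute x = 2·tan(θ), so dx = 2·sec(θ)^2 dθ and the radical becomes sqrt(x**2 + 4) = 2·sec(θ) by the Pythagorean identity.
Integrate the resulting trig expression in θ, then back-substitute tan(θ) = x/2, sec(θ) = sqrt(x**2 + 4)/2 (absorbing any constant into C).

log(x + sqrt(x**2 + 4)) + C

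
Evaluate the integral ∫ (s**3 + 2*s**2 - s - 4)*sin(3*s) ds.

-s**3*cos(3*s)/3 + s**2*sin(3*s)/3 - 2*s**2*cos(3*s)/3 + 4*s*sin(3*s)/9 + 5*s*cos(3*s)/9 - 5*sin(3*s)/27 + 40*cos(3*s)/27 + C

Use integration by parts with u = s**3 + 2*s**2 - s - 4, dv = sin(3*s) ds, so v = -cos(3*s)/3.
Apply parts 3 times (tabular method): alternate signs, differentiate u down to 0, integrate dv up.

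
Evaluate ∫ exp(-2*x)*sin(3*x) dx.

Let I denote the integral. Integrate by parts with u = sin(3*x), dv = exp(-2*x) dx, so v = -exp(-2*x)/2: I = -exp(-2*x)*sin(3*x)/2 + (3/2)·∫ exp(-2*x)*cos(3*x) dx.
Apply parts again with u = cos(3*x), dv = exp(-2*x) dx: ∫ exp(-2*x)*cos(3*x) dx = -exp(-2*x)*cos(3*x)/2 − (3/2)·I. Substituting back brings back I: I = -exp(-2*x)*sin(3*x)/2 - 3*exp(-2*x)*cos(3*x)/4 − (9/4)·I.
Solving for I: (1 + 9/4)·I equals the remaining terms, so I = (4/13)·(-exp(-2*x)*sin(3*x)/2 - 3*exp(-2*x)*cos(3*x)/4).

-2*exp(-2*x)*sin(3*x)/13 - 3*exp(-2*x)*cos(3*x)/13 + C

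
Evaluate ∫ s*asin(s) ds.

s**2*asin(s)/2 + s*sqrt(-s**2 + 1)/4 - asin(s)/4 + C

Use integration by parts with u = arcsin(s), dv = s ds.
Then du = 1/sqrt(-s**2 + 1) ds.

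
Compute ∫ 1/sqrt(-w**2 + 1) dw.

asin(w) + C

Substitute w = sin(θ), so dw = cos(θ) dθ and the radical becomes sqrt(-w**2 + 1) = cos(θ) by the Pythagorean identity.
Integrate the resulting trig expression in θ, then back-substitute θ = asin(w), sin(θ) = w, cos(θ) = sqrt(-w**2 + 1) (absorbing any constant into C).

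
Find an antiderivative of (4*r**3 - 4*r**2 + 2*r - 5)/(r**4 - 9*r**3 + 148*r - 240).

Factor the denominator: (r - 6)*(r - 5)*(r - 2)*(r + 4).
Partial-fraction decomposition: 37/(60*(r + 4)) + 5/(24*(r - 2)) - 15/(r - 5) + 727/(40*(r - 6)).
Integrate each term: A/(r−a) contributes A·log|r−a|.

727*log(r - 6)/40 - 15*log(r - 5) + 5*log(r - 2)/24 + 37*log(r + 4)/60 + C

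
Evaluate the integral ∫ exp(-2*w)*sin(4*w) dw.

Let I denote the integral. Integrate by parts with u = sin(4*w), dv = exp(-2*w) dw, so v = -exp(-2*w)/2: I = -exp(-2*w)*sin(4*w)/2 + 2·∫ exp(-2*w)*cos(4*w) dw.
Apply parts again with u = cos(4*w), dv = exp(-2*w) dw: ∫ exp(-2*w)*cos(4*w) dw = -exp(-2*w)*cos(4*w)/2 − 2·I. Substituting back brings back I: I = -exp(-2*w)*sin(4*w)/2 - exp(-2*w)*cos(4*w) − 4·I.
Solving for I: (1 + 4)·I equals the remaining terms, so I = (1/5)·(-exp(-2*w)*sin(4*w)/2 - exp(-2*w)*cos(4*w)).

-exp(-2*w)*sin(4*w)/10 - exp(-2*w)*cos(4*w)/5 + C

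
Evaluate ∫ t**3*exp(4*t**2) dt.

(4*t**2 - 1)*exp(4*t**2)/32 + C

Let u = t², du = 2t dt; rewrite as (1/2)∫ u^1·exp(4u) du.
Now integrate by parts 1 time.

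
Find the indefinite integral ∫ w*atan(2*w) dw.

Use integration by parts with u = arctan(2*w), dv = w dw.
Then du = 2/(4*w**2 + 1) dw.

w**2*atan(2*w)/2 - w/4 + atan(2*w)/8 + C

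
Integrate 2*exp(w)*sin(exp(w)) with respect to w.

-2*cos(exp(w)) + C

Let u = exp(w), so du = (exp(w)) dw.
Rewriting, the integral becomes 2·∫ sin(u) du = 2·-cos(u).
Substituting back, u = exp(w).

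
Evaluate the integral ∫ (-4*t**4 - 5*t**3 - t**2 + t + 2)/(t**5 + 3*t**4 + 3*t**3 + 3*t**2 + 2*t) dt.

log(t) - log(t + 1)/2 - 14*log(t + 2)/5 - 17*log(t**2 + 1)/20 + 9*atan(t)/10 + C

Factor the denominator: t*(t + 1)*(t + 2)*(t**2 + 1).
Partial-fraction decomposition: -(17*t - 9)/(10*(t**2 + 1)) - 14/(5*(t + 2)) - 1/(2*(t + 1)) + 1/t.
Integrate each term; A/(t−a) gives A·log|t−a|; the (Bt+D)/(t²+p²) term gives a log and an atan.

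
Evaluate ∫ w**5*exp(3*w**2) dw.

Let u = w², du = 2w dw; rewrite as (1/2)∫ u^2·exp(3u) du.
Now integrate by parts 2 times.

(9*w**4 - 6*w**2 + 2)*exp(3*w**2)/54 + C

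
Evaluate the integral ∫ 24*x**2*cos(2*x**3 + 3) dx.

4*sin(2*x**3 + 3) + C

Let u = 2*x**3 + 3, so du = (6*x**2) dx.
Rewriting, the integral becomes 4·∫ cos(u) du = 4·sin(u).
Substituting back, u = 2*x**3 + 3.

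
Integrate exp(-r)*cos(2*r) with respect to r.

2*exp(-r)*sin(2*r)/5 - exp(-r)*cos(2*r)/5 + C

Let I denote the integral. Integrate by parts with u = cos(2*r), dv = exp(-r) dr, so v = -exp(-r): I = -exp(-r)*cos(2*r) − 2·∫ exp(-r)*sin(2*r) dr.
Apply parts again with u = sin(2*r), dv = exp(-r) dr: ∫ exp(-r)*sin(2*r) dr = -exp(-r)*sin(2*r) + 2·I. Substituting back brings back I: I = 2*exp(-r)*sin(2*r) - exp(-r)*cos(2*r) − 4·I.
Solving for I: (1 + 4)·I equals the remaining terms, so I = (1/5)·(2*exp(-r)*sin(2*r) - exp(-r)*cos(2*r)).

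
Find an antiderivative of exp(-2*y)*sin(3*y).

Let I denote the integral. Integrate by parts with u = sin(3*y), dv = exp(-2*y) dy, so v = -exp(-2*y)/2: I = -exp(-2*y)*sin(3*y)/2 + (3/2)·∫ exp(-2*y)*cos(3*y) dy.
Apply parts again with u = cos(3*y), dv = exp(-2*y) dy: ∫ exp(-2*y)*cos(3*y) dy = -exp(-2*y)*cos(3*y)/2 − (3/2)·I. Substituting back brings back I: I = -exp(-2*y)*sin(3*y)/2 - 3*exp(-2*y)*cos(3*y)/4 − (9/4)·I.
Solving for I: (1 + 9/4)·I equals the remaining terms, so I = (4/13)·(-exp(-2*y)*sin(3*y)/2 - 3*exp(-2*y)*cos(3*y)/4).

-2*exp(-2*y)*sin(3*y)/13 - 3*exp(-2*y)*cos(3*y)/13 + C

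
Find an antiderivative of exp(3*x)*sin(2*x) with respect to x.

Let I denote the integral. Integrate by parts with u = sin(2*x), dv = exp(3*x) dx, so v = exp(3*x)/3: I = exp(3*x)*sin(2*x)/3 − (2/3)·∫ exp(3*x)*cos(2*x) dx.
Apply parts again with u = cos(2*x), dv = exp(3*x) dx: ∫ exp(3*x)*cos(2*x) dx = exp(3*x)*cos(2*x)/3 + (2/3)·I. Substituting back brings back I: I = exp(3*x)*sin(2*x)/3 - 2*exp(3*x)*cos(2*x)/9 − (4/9)·I.
Solving for I: (1 + 4/9)·I equals the remaining terms, so I = (9/13)·(exp(3*x)*sin(2*x)/3 - 2*exp(3*x)*cos(2*x)/9).

3*exp(3*x)*sin(2*x)/13 - 2*exp(3*x)*cos(2*x)/13 + C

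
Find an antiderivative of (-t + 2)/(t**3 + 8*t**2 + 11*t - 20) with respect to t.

log(t - 1)/30 - 6*log(t + 4)/5 + 7*log(t + 5)/6 + C

Factor the denominator: (t - 1)*(t + 4)*(t + 5).
Partial-fraction decomposition: 7/(6*(t + 5)) - 6/(5*(t + 4)) + 1/(30*(t - 1)).
Integrate each term: A/(t−a) contributes A·log|t−a|.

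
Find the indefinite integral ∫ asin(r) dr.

Use integration by parts with u = arcsin(r), dv = dr.
Then du = 1/sqrt(-r**2 + 1) dr.

r*asin(r) + sqrt(-r**2 + 1) + C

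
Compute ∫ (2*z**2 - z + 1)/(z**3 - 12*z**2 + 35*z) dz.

log(z)/35 + 46*log(z - 7)/7 - 23*log(z - 5)/5 + C

Factor the denominator: z*(z - 7)*(z - 5).
Partial-fraction decomposition: -23/(5*(z - 5)) + 46/(7*(z - 7)) + 1/(35*z).
Integrate each term: A/(z−a) contributes A·log|z−a|.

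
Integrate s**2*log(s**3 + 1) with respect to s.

s**3*log(s**3 + 1)/3 - s**3/3 + log(s**3 + 1)/3 + C

Let u = s**3 + 1, so du = (3*s**2) ds.
The integral becomes (1/3)·∫ log(u) du; integrate by parts with u′=log(u), dv′=du.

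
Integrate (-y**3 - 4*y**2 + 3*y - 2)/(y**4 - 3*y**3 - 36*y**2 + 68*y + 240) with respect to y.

Factor the denominator: (y - 6)*(y - 4)*(y + 2)*(y + 5).
Partial-fraction decomposition: -8/(297*(y + 5)) - 1/(9*(y + 2)) + 59/(54*(y - 4)) - 43/(22*(y - 6)).
Integrate each term: A/(y−a) contributes A·log|y−a|.

-43*log(y - 6)/22 + 59*log(y - 4)/54 - log(y + 2)/9 - 8*log(y + 5)/297 + C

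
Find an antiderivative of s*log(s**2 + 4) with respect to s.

Let u = s**2 + 4, so du = (2*s) ds.
The integral becomes (1/2)·∫ log(u) du; integrate by parts with u′=log(u), dv′=du.

s**2*log(s**2 + 4)/2 - s**2/2 + 2*log(s**2 + 4) + C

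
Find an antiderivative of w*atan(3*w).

w**2*atan(3*w)/2 - w/6 + atan(3*w)/18 + C

Use integration by parts with u = arctan(3*w), dv = w dw.
Then du = 3/(9*w**2 + 1) dw.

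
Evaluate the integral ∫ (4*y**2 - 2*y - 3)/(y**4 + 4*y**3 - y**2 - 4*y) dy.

3*log(y)/4 - log(y - 1)/10 + log(y + 1)/2 - 23*log(y + 4)/20 + C

Factor the denominator: y*(y - 1)*(y + 1)*(y + 4).
Partial-fraction decomposition: -23/(20*(y + 4)) + 1/(2*(y + 1)) - 1/(10*(y - 1)) + 3/(4*y).
Integrate each term: A/(y−a) contributes A·log|y−a|.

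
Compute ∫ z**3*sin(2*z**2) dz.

-z**2*cos(2*z**2)/4 + sin(2*z**2)/8 + C

Let u = z², du = 2z dz; rewrite as (1/2)∫ u^1·sin(2u) du.
Now integrate by parts 1 time.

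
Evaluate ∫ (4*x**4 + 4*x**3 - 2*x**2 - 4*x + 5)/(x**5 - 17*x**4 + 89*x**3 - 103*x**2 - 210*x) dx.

Factor the denominator: x*(x - 7)*(x - 6)*(x - 5)*(x + 1).
Partial-fraction decomposition: 1/(48*(x + 1)) + 587/(12*(x - 5)) - 851/(6*(x - 6)) + 10855/(112*(x - 7)) - 1/(42*x).
Integrate each term: A/(x−a) contributes A·log|x−a|.

-log(x)/42 + 10855*log(x - 7)/112 - 851*log(x - 6)/6 + 587*log(x - 5)/12 + log(x + 1)/48 + C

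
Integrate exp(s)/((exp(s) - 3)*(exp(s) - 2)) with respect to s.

Let u = e^s, du = e^s ds.
The integral becomes ∫ du/((u-3)(u-2)); decompose into partial fractions.

log(exp(s) - 3) - log(exp(s) - 2) + C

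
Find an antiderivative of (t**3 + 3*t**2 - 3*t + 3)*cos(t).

t**3*sin(t) + 3*t**2*sin(t) + 3*t**2*cos(t) - 9*t*sin(t) + 6*t*cos(t) - 3*sin(t) - 9*cos(t) + C

Use integration by parts with u = t**3 + 3*t**2 - 3*t + 3, dv = cos(t) dt, so v = sin(t).
Apply parts 3 times (tabular method): alternate signs, differentiate u down to 0, integrate dv up.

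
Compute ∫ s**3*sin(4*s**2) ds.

-s**2*cos(4*s**2)/8 + sin(4*s**2)/32 + C

Let u = s², du = 2s ds; rewrite as (1/2)∫ u^1·sin(4u) du.
Now integrate by parts 1 time.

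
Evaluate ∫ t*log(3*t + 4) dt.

Use integration by parts with u = log(3*t + 4), dv = t dt.
Then du = 3/(3*t + 4) dt and v = t**2/2.

t**2*log(3*t + 4)/2 - t**2/4 + 2*t/3 - 8*log(3*t + 4)/9 + C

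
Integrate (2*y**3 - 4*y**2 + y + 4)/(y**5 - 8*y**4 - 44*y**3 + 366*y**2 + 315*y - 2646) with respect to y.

6529*log(y - 7)/135200 + 25*log(y - 3)/864 + 89*log(y + 3)/1800 - 578*log(y + 6)/4563 - 501/(520*y - 3640) + C

Factor the denominator: (y - 7)**2*(y - 3)*(y + 3)*(y + 6).
Partial-fraction decomposition: -578/(4563*(y + 6)) + 89/(1800*(y + 3)) + 25/(864*(y - 3)) + 6529/(135200*(y - 7)) + 501/(520*(y - 7)**2).
Integrate each term; A/(y−a) gives A·log|y−a|; A/(y−a)² gives −A/(y−a).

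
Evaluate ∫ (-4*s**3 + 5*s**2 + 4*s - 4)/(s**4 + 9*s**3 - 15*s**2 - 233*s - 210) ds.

-359*log(s - 5)/792 - log(s + 1)/180 + 1016*log(s + 6)/55 - 1585*log(s + 7)/72 + C

Factor the denominator: (s - 5)*(s + 1)*(s + 6)*(s + 7).
Partial-fraction decomposition: -1585/(72*(s + 7)) + 1016/(55*(s + 6)) - 1/(180*(s + 1)) - 359/(792*(s - 5)).
Integrate each term: A/(s−a) contributes A·log|s−a|.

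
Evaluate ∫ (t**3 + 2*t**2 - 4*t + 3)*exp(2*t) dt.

(4*t**3 + 2*t**2 - 18*t + 21)*exp(2*t)/8 + C

Use integration by parts with u = t**3 + 2*t**2 - 4*t + 3, dv = exp(2*t) dt, so v = exp(2*t)/2.
Apply parts 3 times (tabular method): alternate signs, differentiate u down to 0, integrate dv up.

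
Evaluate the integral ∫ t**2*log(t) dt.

t**3*log(t)/3 - t**3/9 + C

Use integration by parts with u = log(t), dv = t**2 dt.
Then du = 1/t dt and v = t**3/3.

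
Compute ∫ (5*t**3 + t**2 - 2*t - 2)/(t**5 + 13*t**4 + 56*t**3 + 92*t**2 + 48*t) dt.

-log(t)/24 + 4*log(t + 1)/15 - 17*log(t + 2)/8 + 149*log(t + 4)/24 - 517*log(t + 6)/120 + C

Factor the denominator: t*(t + 1)*(t + 2)*(t + 4)*(t + 6).
Partial-fraction decomposition: -517/(120*(t + 6)) + 149/(24*(t + 4)) - 17/(8*(t + 2)) + 4/(15*(t + 1)) - 1/(24*t).
Integrate each term: A/(t−a) contributes A·log|t−a|.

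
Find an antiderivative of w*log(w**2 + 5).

w**2*log(w**2 + 5)/2 - w**2/2 + 5*log(w**2 + 5)/2 + C

Let u = w**2 + 5, so du = (2*w) dw.
The integral becomes (1/2)·∫ log(u) du; integrate by parts with u′=log(u), dv′=du.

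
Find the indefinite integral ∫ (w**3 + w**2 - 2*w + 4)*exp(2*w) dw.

Use integration by parts with u = w**3 + w**2 - 2*w + 4, dv = exp(2*w) dw, so v = exp(2*w)/2.
Apply parts 3 times (tabular method): alternate signs, differentiate u down to 0, integrate dv up.

(4*w**3 - 2*w**2 - 6*w + 19)*exp(2*w)/8 + C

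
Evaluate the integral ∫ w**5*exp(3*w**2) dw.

(9*w**4 - 6*w**2 + 2)*exp(3*w**2)/54 + C

Let u = w², du = 2w dw; rewrite as (1/2)∫ u^2·exp(3u) du.
Now integrate by parts 2 times.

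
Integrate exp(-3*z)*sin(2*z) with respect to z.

-3*exp(-3*z)*sin(2*z)/13 - 2*exp(-3*z)*cos(2*z)/13 + C

Let I denote the integral. Integrate by parts with u = sin(2*z), dv = exp(-3*z) dz, so v = -exp(-3*z)/3: I = -exp(-3*z)*sin(2*z)/3 + (2/3)·∫ exp(-3*z)*cos(2*z) dz.
Apply parts again with u = cos(2*z), dv = exp(-3*z) dz: ∫ exp(-3*z)*cos(2*z) dz = -exp(-3*z)*cos(2*z)/3 − (2/3)·I. Substituting back brings back I: I = -exp(-3*z)*sin(2*z)/3 - 2*exp(-3*z)*cos(2*z)/9 − (4/9)·I.
Solving for I: (1 + 4/9)·I equals the remaining terms, so I = (9/13)·(-exp(-3*z)*sin(2*z)/3 - 2*exp(-3*z)*cos(2*z)/9).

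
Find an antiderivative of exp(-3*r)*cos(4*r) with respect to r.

Let I denote the integral. Integrate by parts with u = cos(4*r), dv = exp(-3*r) dr, so v = -exp(-3*r)/3: I = -exp(-3*r)*cos(4*r)/3 − (4/3)·∫ exp(-3*r)*sin(4*r) dr.
Apply parts again with u = sin(4*r), dv = exp(-3*r) dr: ∫ exp(-3*r)*sin(4*r) dr = -exp(-3*r)*sin(4*r)/3 + (4/3)·I. Substituting back brings back I: I = 4*exp(-3*r)*sin(4*r)/9 - exp(-3*r)*cos(4*r)/3 − (16/9)·I.
Solving for I: (1 + 16/9)·I equals the remaining terms, so I = (9/25)·(4*exp(-3*r)*sin(4*r)/9 - exp(-3*r)*cos(4*r)/3).

4*exp(-3*r)*sin(4*r)/25 - 3*exp(-3*r)*cos(4*r)/25 + C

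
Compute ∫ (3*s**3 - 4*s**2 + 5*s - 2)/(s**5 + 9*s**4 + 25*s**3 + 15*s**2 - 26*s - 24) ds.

log(s - 1)/60 + 7*log(s + 1)/6 - 26*log(s + 2)/3 + 67*log(s + 3)/4 - 139*log(s + 4)/15 + C

Factor the denominator: (s - 1)*(s + 1)*(s + 2)*(s + 3)*(s + 4).
Partial-fraction decomposition: -139/(15*(s + 4)) + 67/(4*(s + 3)) - 26/(3*(s + 2)) + 7/(6*(s + 1)) + 1/(60*(s - 1)).
Integrate each term: A/(s−a) contributes A·log|s−a|.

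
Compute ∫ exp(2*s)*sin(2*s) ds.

exp(2*s)*sin(2*s)/4 - exp(2*s)*cos(2*s)/4 + C

Let I denote the integral. Integrate by parts with u = sin(2*s), dv = exp(2*s) ds, so v = exp(2*s)/2: I = exp(2*s)*sin(2*s)/2 − ∫ exp(2*s)*cos(2*s) ds.
Apply parts again with u = cos(2*s), dv = exp(2*s) ds: ∫ exp(2*s)*cos(2*s) ds = exp(2*s)*cos(2*s)/2 + I. Substituting back brings back I: I = exp(2*s)*sin(2*s)/2 - exp(2*s)*cos(2*s)/2 − I.
Solving for I: (1 + 1)·I equals the remaining terms, so I = (1/2)·(exp(2*s)*sin(2*s)/2 - exp(2*s)*cos(2*s)/2).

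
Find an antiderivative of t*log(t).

t**2*log(t)/2 - t**2/4 + C

Use integration by parts with u = log(t), dv = t dt.
Then du = 1/t dt and v = t**2/2.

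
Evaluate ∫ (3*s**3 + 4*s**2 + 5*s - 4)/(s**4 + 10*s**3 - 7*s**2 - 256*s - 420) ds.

Factor the denominator: (s - 5)*(s + 2)*(s + 6)*(s + 7).
Partial-fraction decomposition: 218/(15*(s + 7)) - 269/(22*(s + 6)) + 11/(70*(s + 2)) + 124/(231*(s - 5)).
Integrate each term: A/(s−a) contributes A·log|s−a|.

124*log(s - 5)/231 + 11*log(s + 2)/70 - 269*log(s + 6)/22 + 218*log(s + 7)/15 + C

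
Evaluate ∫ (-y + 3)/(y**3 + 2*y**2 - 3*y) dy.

-log(y) + log(y**2 + 2*y - 3)/2 + C

Factor the denominator: y*(y - 1)*(y + 3).
Partial-fraction decomposition: 1/(2*(y + 3)) + 1/(2*(y - 1)) - 1/y.
Integrate each term: A/(y−a) contributes A·log|y−a|.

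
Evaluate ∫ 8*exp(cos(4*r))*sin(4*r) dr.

Let u = cos(4*r), so du = (-4*sin(4*r)) dr.
Rewriting, the integral becomes -2·∫ e^u du = -2·e^u.
Substituting back, u = cos(4*r).

-2*exp(cos(4*r)) + C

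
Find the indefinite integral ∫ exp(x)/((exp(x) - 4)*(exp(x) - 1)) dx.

log(exp(x) - 4)/3 - log(exp(x) - 1)/3 + C

Let u = e^x, du = e^x dx.
The integral becomes ∫ du/((u-4)(u-1)); decompose into partial fractions.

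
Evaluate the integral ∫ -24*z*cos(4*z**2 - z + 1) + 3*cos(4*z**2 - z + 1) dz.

Let u = 4*z**2 - z + 1, so du = (8*z - 1) dz.
Rewriting, the integral becomes -3·∫ cos(u) du = -3·sin(u).
Substituting back, u = 4*z**2 - z + 1.

-3*sin(4*z**2 - z + 1) + C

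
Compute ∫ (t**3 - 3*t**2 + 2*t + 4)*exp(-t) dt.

(-t**3 - 2*t - 6)*exp(-t) + C

Use integration by parts with u = t**3 - 3*t**2 + 2*t + 4, dv = exp(-t) dt, so v = -exp(-t).
Apply parts 3 times (tabular method): alternate signs, differentiate u down to 0, integrate dv up.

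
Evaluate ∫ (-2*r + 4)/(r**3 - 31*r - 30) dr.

-8*log(r - 6)/77 - 3*log(r + 1)/14 + 7*log(r + 5)/22 + C

Factor the denominator: (r - 6)*(r + 1)*(r + 5).
Partial-fraction decomposition: 7/(22*(r + 5)) - 3/(14*(r + 1)) - 8/(77*(r - 6)).
Integrate each term: A/(r−a) contributes A·log|r−a|.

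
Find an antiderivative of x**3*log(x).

Use integration by parts with u = log(x), dv = x**3 dx.
Then du = 1/x dx and v = x**4/4.

x**4*log(x)/4 - x**4/16 + C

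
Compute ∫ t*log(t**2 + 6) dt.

t**2*log(t**2 + 6)/2 - t**2/2 + 3*log(t**2 + 6) + C

Let u = t**2 + 6, so du = (2*t) dt.
The integral becomes (1/2)·∫ log(u) du; integrate by parts with u′=log(u), dv′=du.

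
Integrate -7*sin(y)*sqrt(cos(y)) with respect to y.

Let u = cos(y), so du = (-sin(y)) dy.
Rewriting, the integral becomes 7·∫ √u du = 7·(2/3)u^(3/2).
Substituting back, u = cos(y).

14*cos(y)**(3/2)/3 + C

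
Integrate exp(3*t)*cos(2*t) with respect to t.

Let I denote the integral. Integrate by parts with u = cos(2*t), dv = exp(3*t) dt, so v = exp(3*t)/3: I = exp(3*t)*cos(2*t)/3 + (2/3)·∫ exp(3*t)*sin(2*t) dt.
Apply parts again with u = sin(2*t), dv = exp(3*t) dt: ∫ exp(3*t)*sin(2*t) dt = exp(3*t)*sin(2*t)/3 − (2/3)·I. Substituting back brings back I: I = 2*exp(3*t)*sin(2*t)/9 + exp(3*t)*cos(2*t)/3 − (4/9)·I.
Solving for I: (1 + 4/9)·I equals the remaining terms, so I = (9/13)·(2*exp(3*t)*sin(2*t)/9 + exp(3*t)*cos(2*t)/3).

2*exp(3*t)*sin(2*t)/13 + 3*exp(3*t)*cos(2*t)/13 + C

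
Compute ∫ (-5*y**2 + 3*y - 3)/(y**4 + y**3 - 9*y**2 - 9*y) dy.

log(y)/3 - 13*log(y - 3)/24 - 11*log(y + 1)/8 + 19*log(y + 3)/12 + C

Factor the denominator: y*(y - 3)*(y + 1)*(y + 3).
Partial-fraction decomposition: 19/(12*(y + 3)) - 11/(8*(y + 1)) - 13/(24*(y - 3)) + 1/(3*y).
Integrate each term: A/(y−a) contributes A·log|y−a|.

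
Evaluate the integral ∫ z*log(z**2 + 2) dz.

Let u = z**2 + 2, so du = (2*z) dz.
The integral becomes (1/2)·∫ log(u) du; integrate by parts with u′=log(u), dv′=du.

z**2*log(z**2 + 2)/2 - z**2/2 + log(z**2 + 2) + C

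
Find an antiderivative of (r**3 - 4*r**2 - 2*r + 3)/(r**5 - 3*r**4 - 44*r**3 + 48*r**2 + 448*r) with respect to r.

Factor the denominator: r*(r - 7)*(r - 4)*(r + 4)**2.
Partial-fraction decomposition: -2067/(30976*(r + 4)) + 117/(352*(r + 4)**2) + 5/(768*(r - 4)) + 136/(2541*(r - 7)) + 3/(448*r).
Integrate each term; A/(r−a) gives A·log|r−a|; A/(r−a)² gives −A/(r−a).

3*log(r)/448 + 136*log(r - 7)/2541 + 5*log(r - 4)/768 - 2067*log(r + 4)/30976 - 117/(352*r + 1408) + C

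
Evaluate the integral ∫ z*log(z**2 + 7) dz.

Let u = z**2 + 7, so du = (2*z) dz.
The integral becomes (1/2)·∫ log(u) du; integrate by parts with u′=log(u), dv′=du.

z**2*log(z**2 + 7)/2 - z**2/2 + 7*log(z**2 + 7)/2 + C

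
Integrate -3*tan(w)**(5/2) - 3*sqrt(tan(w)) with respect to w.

Let u = tan(w), so du = (tan(w)**2 + 1) dw.
Rewriting, the integral becomes -3·∫ √u du = -3·(2/3)u^(3/2).
Substituting back, u = tan(w).

-2*tan(w)**(3/2) + C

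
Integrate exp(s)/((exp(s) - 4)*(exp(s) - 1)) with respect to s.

log(exp(s) - 4)/3 - log(exp(s) - 1)/3 + C

Let u = e^s, du = e^s ds.
The integral becomes ∫ du/((u-1)(u-4)); decompose into partial fractions.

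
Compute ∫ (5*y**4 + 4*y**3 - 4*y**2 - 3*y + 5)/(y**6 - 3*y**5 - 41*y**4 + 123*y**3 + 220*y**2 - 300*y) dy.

Factor the denominator: y*(y - 5)**2*(y - 1)*(y + 2)*(y + 6).
Partial-fraction decomposition: -785/(2904*(y + 6)) + 43/(1176*(y + 2)) + 1/(48*(y - 1)) + 108897/(474320*(y - 5)) + 703/(308*(y - 5)**2) - 1/(60*y).
Integrate each term; A/(y−a) gives A·log|y−a|; A/(y−a)² gives −A/(y−a).

-log(y)/60 + 108897*log(y - 5)/474320 + log(y - 1)/48 + 43*log(y + 2)/1176 - 785*log(y + 6)/2904 - 703/(308*y - 1540) + C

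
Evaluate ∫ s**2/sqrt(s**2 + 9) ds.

s*sqrt(s**2 + 9)/2 - 9*log(s + sqrt(s**2 + 9))/2 + C

Substitute s = 3·tan(θ), so ds = 3·sec(θ)^2 dθ and the radical becomes sqrt(s**2 + 9) = 3·sec(θ) by the Pythagorean identity.
Integrate the resulting trig expression in θ, then back-substitute tan(θ) = s/3, sec(θ) = sqrt(s**2 + 9)/3 (absorbing any constant into C).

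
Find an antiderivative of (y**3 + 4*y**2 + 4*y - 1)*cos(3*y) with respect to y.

Use integration by parts with u = y**3 + 4*y**2 + 4*y - 1, dv = cos(3*y) dy, so v = sin(3*y)/3.
Apply parts 3 times (tabular method): alternate signs, differentiate u down to 0, integrate dv up.

y**3*sin(3*y)/3 + 4*y**2*sin(3*y)/3 + y**2*cos(3*y)/3 + 10*y*sin(3*y)/9 + 8*y*cos(3*y)/9 - 17*sin(3*y)/27 + 10*cos(3*y)/27 + C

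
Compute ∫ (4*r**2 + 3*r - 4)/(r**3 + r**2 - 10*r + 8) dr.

3*log(r - 2) - 3*log(r - 1)/5 + 8*log(r + 4)/5 + C

Factor the denominator: (r - 2)*(r - 1)*(r + 4).
Partial-fraction decomposition: 8/(5*(r + 4)) - 3/(5*(r - 1)) + 3/(r - 2).
Integrate each term: A/(r−a) contributes A·log|r−a|.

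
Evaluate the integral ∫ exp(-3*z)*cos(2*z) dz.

2*exp(-3*z)*sin(2*z)/13 - 3*exp(-3*z)*cos(2*z)/13 + C

Let I denote the integral. Integrate by parts with u = cos(2*z), dv = exp(-3*z) dz, so v = -exp(-3*z)/3: I = -exp(-3*z)*cos(2*z)/3 − (2/3)·∫ exp(-3*z)*sin(2*z) dz.
Apply parts again with u = sin(2*z), dv = exp(-3*z) dz: ∫ exp(-3*z)*sin(2*z) dz = -exp(-3*z)*sin(2*z)/3 + (2/3)·I. Substituting back brings back I: I = 2*exp(-3*z)*sin(2*z)/9 - exp(-3*z)*cos(2*z)/3 − (4/9)·I.
Solving for I: (1 + 4/9)·I equals the remaining terms, so I = (9/13)·(2*exp(-3*z)*sin(2*z)/9 - exp(-3*z)*cos(2*z)/3).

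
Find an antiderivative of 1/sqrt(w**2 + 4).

Substitute w = 2·tan(θ), so dw = 2·sec(θ)^2 dθ and the radical becomes sqrt(w**2 + 4) = 2·sec(θ) by the Pythagorean identity.
Integrate the resulting trig expression in θ, then back-substitute tan(θ) = w/2, sec(θ) = sqrt(w**2 + 4)/2 (absorbing any constant into C).

log(w + sqrt(w**2 + 4)) + C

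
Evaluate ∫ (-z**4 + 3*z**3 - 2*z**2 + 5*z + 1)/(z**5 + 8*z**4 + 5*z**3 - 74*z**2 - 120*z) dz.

-log(z)/120 - log(z - 3)/420 - 19*log(z + 2)/20 + 499*log(z + 4)/56 - 179*log(z + 5)/20 + C

Factor the denominator: z*(z - 3)*(z + 2)*(z + 4)*(z + 5).
Partial-fraction decomposition: -179/(20*(z + 5)) + 499/(56*(z + 4)) - 19/(20*(z + 2)) - 1/(420*(z - 3)) - 1/(120*z).
Integrate each term: A/(z−a) contributes A·log|z−a|.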